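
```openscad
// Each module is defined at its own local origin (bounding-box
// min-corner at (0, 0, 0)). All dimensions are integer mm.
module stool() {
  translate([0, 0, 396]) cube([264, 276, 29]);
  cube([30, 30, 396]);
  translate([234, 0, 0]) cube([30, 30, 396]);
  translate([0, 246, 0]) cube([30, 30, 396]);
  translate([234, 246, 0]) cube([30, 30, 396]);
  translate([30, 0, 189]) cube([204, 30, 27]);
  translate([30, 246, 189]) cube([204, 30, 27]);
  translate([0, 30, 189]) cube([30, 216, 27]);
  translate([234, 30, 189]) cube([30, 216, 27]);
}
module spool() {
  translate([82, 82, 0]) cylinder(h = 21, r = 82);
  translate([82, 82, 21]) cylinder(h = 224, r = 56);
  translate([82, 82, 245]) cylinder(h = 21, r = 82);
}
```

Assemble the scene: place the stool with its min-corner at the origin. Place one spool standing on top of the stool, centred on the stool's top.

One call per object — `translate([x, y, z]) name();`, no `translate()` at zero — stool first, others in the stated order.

stool();
translate([50, 56, 425]) spool();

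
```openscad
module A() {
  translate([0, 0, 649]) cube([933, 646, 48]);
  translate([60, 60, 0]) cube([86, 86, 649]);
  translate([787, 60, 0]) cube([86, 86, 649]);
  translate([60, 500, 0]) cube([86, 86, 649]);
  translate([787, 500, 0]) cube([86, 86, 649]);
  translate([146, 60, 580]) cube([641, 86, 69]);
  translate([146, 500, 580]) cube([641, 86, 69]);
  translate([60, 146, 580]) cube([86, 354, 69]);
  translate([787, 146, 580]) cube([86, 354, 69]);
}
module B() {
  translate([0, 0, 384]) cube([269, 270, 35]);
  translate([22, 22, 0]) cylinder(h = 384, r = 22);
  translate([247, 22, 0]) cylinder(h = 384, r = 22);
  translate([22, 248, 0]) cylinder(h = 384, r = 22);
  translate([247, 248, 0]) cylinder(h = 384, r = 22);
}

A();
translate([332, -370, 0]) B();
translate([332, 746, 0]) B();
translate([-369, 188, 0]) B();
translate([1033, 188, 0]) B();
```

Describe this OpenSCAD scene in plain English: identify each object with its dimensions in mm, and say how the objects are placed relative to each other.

A is a table: top 933 mm (x) × 646 mm (y), 48 mm thick, upper face at z = 697 mm, on four 86×86 mm square legs, each inset 60 mm from the nearest pair of top edges, running from z = 0 to the bottom of the top. Four apron rails, 86 mm thick and 69 mm tall, run between adjacent legs with their top edges flush with the underside of the top and their outer faces flush with the legs' outer faces.

B is a four-legged stool. The seat is a 269×270×35 mm slab whose top surface is at z = 419 mm; four round legs, each 44 mm in diameter, run from the floor (z = 0) to the underside of the seat, each leg's axis is inset half a diameter from the nearest pair of seat edges (so the leg's bounding box is flush with the corner).

Four stools sit around the table at the −y, +y, −x, +x sides.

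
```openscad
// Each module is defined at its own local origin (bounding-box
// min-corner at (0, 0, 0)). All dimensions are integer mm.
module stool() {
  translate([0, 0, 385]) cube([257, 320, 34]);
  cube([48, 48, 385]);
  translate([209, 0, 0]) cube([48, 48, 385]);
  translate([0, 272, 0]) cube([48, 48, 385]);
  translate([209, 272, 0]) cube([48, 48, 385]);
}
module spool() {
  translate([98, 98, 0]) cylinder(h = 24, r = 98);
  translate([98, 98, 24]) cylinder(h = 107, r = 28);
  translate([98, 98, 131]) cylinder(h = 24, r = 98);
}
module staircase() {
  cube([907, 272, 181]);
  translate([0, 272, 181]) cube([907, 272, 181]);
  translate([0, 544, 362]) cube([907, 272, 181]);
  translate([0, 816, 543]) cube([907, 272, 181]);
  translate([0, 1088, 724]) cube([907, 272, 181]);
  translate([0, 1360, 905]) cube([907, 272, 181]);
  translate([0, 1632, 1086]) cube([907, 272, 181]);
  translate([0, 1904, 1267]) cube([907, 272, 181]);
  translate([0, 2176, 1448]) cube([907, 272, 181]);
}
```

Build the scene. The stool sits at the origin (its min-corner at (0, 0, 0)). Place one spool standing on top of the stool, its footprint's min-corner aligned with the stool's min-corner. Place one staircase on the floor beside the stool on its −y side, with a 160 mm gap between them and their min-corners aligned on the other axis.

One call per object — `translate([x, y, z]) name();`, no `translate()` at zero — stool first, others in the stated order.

stool();
translate([0, 0, 419]) spool();
translate([0, -2608, 0]) staircase();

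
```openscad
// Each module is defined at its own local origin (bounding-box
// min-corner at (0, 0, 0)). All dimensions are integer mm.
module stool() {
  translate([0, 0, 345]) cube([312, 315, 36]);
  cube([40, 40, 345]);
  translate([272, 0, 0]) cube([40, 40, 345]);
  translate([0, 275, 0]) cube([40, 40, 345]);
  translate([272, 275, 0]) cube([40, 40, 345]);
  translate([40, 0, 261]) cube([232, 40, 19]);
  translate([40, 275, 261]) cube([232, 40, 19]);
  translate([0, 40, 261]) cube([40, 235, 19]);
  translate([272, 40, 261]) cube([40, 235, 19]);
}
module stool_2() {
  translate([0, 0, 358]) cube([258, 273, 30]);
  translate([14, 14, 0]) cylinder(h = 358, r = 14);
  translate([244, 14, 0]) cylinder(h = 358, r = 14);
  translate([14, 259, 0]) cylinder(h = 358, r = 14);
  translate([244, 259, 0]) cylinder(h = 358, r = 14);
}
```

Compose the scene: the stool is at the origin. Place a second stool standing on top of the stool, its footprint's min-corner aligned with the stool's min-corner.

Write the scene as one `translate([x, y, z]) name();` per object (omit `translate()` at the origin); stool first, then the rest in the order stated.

stool();
translate([0, 0, 381]) stool_2();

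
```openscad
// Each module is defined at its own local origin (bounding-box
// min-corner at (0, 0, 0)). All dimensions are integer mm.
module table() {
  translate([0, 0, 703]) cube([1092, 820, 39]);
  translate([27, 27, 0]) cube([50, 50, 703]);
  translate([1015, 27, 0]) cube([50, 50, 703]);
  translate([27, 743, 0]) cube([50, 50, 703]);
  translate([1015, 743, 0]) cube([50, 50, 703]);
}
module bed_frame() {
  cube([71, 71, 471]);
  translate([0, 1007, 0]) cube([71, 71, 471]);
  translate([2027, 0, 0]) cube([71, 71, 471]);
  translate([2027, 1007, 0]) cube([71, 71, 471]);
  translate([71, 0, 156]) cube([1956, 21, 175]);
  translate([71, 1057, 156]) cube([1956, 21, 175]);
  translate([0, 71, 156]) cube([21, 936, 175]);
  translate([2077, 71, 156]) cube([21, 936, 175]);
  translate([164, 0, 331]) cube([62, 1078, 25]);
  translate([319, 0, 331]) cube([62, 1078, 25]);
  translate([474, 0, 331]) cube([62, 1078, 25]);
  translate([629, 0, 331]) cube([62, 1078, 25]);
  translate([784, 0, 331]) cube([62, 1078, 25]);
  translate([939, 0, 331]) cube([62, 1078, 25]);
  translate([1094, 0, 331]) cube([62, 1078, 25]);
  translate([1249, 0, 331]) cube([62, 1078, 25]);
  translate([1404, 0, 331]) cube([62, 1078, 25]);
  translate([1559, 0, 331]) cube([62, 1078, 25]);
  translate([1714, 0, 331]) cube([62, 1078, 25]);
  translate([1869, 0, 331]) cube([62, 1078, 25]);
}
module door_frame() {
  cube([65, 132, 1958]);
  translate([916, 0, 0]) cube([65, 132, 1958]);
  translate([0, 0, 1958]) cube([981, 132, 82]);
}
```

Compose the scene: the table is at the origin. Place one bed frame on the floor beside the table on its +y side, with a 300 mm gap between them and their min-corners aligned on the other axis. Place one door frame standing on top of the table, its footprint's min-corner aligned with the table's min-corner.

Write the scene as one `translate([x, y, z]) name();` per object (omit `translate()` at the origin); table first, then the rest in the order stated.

table();
translate([0, 1120, 0]) bed_frame();
translate([0, 0, 742]) door_frame();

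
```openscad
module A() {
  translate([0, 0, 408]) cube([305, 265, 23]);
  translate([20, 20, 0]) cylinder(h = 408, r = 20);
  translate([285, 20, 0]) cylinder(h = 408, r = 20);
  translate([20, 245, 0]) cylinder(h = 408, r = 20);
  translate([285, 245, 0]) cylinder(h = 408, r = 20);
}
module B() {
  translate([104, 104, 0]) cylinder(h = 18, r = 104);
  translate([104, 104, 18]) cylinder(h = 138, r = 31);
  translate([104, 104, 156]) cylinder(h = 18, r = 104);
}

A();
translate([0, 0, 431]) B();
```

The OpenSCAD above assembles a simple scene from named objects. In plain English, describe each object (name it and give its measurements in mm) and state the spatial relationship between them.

A is a simple wooden stool: a rectangular seat 305 mm (x) by 265 mm (y), 23 mm thick, top face at z = 431 mm, on four round legs, each 40 mm in diameter. The legs rest on z = 0, each leg's axis is inset half a diameter from the nearest pair of seat edges (so the leg's bounding box is flush with the corner).

B is a spool: two coaxial disc flanges of radius 104 mm and thickness 18 mm, joined by a core cylinder of radius 31 mm and height 138 mm. The lower flange rests on z = 0 and the three cylinders share a vertical axis.

The spool is on top of the stool.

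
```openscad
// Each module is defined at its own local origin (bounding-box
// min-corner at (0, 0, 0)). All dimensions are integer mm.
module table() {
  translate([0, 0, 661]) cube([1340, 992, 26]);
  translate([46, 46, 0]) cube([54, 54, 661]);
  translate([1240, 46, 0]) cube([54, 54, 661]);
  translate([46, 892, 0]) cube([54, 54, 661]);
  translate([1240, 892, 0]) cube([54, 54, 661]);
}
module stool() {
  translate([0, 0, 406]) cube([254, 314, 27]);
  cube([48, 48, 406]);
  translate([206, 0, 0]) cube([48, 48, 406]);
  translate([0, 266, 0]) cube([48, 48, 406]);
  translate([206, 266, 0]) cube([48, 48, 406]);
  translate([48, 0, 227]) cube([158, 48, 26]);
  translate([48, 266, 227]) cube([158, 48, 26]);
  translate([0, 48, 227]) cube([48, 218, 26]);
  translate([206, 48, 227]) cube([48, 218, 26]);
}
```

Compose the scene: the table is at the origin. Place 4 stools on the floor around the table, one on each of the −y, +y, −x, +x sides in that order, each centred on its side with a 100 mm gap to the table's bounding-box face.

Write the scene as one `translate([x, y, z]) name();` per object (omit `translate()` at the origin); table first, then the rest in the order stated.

table();
translate([543, -414, 0]) stool();
translate([543, 1092, 0]) stool();
translate([-354, 339, 0]) stool();
translate([1440, 339, 0]) stool();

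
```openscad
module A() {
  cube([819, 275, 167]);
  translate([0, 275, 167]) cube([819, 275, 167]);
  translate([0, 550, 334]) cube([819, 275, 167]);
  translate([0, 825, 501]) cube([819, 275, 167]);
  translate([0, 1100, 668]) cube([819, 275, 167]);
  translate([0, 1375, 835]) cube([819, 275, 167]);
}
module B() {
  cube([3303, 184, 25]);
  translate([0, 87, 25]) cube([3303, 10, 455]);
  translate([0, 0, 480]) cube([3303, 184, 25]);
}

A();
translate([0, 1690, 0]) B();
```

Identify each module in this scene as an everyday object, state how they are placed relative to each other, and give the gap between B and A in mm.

A is a staircase. B is an I-beam. The I-beam is on the floor beside the staircase on its +y side. The gap between the I-beam and the staircase is 40 mm.

The I-beam's nearest face is 40 mm from the staircase's +y face.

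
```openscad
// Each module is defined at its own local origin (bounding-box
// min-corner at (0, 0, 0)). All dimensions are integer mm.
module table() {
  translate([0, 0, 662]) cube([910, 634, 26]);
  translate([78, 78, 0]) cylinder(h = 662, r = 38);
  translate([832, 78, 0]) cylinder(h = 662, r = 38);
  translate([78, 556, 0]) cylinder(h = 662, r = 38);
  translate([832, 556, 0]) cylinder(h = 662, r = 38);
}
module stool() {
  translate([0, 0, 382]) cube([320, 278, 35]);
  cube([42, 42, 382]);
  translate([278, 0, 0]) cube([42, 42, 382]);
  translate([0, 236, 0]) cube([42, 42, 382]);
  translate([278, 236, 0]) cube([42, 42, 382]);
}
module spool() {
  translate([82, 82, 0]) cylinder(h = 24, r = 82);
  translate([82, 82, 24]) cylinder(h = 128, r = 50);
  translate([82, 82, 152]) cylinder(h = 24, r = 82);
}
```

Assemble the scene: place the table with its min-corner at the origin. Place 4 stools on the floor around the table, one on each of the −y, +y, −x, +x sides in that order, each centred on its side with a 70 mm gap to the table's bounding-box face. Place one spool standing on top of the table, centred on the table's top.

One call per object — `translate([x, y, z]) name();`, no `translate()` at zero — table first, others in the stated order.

table();
translate([295, -348, 0]) stool();
translate([295, 704, 0]) stool();
translate([-390, 178, 0]) stool();
translate([980, 178, 0]) stool();
translate([373, 235, 688]) spool();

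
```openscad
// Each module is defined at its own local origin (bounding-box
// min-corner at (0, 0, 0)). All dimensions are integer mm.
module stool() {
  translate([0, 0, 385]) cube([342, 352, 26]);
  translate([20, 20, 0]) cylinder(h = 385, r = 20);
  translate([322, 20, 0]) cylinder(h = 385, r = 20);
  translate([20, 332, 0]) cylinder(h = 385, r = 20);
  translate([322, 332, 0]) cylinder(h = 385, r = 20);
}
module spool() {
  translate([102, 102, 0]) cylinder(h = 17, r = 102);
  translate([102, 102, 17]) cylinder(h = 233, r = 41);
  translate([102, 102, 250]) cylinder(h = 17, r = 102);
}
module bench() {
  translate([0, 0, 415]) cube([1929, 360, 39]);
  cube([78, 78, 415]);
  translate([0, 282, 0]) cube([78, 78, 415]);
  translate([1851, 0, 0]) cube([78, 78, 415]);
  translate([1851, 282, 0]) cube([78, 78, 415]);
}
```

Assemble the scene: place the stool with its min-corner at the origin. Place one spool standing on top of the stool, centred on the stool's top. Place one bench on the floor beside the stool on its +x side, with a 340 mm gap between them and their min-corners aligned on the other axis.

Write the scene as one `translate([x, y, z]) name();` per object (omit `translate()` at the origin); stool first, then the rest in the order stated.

stool();
translate([69, 74, 411]) spool();
translate([682, 0, 0]) bench();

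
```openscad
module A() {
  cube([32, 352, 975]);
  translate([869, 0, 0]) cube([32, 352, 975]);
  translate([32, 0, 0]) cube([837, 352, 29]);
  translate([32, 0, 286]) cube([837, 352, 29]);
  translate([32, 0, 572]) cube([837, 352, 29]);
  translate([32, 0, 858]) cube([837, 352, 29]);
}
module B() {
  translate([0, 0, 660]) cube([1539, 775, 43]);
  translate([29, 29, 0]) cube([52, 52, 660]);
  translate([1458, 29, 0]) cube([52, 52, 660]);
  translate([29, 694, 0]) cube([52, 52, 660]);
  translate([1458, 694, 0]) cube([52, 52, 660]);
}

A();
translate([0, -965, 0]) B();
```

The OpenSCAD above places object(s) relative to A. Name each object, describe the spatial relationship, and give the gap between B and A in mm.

The table's nearest face is 190 mm from the bookshelf's −y face.

A is a bookshelf. B is a table. The table is on the floor beside the bookshelf on its −y side. The gap between the table and the bookshelf is 190 mm.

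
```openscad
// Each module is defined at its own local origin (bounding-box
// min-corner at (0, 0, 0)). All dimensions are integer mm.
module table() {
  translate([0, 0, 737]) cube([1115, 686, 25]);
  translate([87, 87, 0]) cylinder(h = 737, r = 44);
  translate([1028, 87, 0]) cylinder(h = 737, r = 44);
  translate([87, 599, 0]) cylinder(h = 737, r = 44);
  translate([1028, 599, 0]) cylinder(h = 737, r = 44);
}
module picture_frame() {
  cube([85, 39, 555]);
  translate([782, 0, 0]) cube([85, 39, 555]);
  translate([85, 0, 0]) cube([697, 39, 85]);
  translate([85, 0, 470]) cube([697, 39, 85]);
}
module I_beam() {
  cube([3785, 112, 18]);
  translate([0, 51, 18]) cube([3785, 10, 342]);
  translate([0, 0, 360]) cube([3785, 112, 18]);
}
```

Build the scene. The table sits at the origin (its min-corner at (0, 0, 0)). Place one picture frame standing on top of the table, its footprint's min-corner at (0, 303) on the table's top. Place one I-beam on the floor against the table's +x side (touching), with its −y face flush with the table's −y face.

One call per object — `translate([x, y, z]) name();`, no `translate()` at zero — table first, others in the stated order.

table();
translate([0, 303, 762]) picture_frame();
translate([1115, 0, 0]) I_beam();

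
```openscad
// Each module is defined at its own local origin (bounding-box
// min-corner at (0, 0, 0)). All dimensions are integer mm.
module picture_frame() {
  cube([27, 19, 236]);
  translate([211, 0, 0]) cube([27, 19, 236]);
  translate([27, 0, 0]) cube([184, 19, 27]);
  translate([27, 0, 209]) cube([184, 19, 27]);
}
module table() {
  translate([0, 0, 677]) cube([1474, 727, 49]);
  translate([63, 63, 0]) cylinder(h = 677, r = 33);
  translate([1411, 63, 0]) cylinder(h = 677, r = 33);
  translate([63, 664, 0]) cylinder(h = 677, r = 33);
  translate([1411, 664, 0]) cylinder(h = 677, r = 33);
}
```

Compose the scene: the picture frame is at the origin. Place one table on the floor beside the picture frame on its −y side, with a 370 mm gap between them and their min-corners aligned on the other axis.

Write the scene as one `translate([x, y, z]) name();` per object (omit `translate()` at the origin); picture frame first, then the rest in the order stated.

picture_frame();
translate([0, -1097, 0]) table();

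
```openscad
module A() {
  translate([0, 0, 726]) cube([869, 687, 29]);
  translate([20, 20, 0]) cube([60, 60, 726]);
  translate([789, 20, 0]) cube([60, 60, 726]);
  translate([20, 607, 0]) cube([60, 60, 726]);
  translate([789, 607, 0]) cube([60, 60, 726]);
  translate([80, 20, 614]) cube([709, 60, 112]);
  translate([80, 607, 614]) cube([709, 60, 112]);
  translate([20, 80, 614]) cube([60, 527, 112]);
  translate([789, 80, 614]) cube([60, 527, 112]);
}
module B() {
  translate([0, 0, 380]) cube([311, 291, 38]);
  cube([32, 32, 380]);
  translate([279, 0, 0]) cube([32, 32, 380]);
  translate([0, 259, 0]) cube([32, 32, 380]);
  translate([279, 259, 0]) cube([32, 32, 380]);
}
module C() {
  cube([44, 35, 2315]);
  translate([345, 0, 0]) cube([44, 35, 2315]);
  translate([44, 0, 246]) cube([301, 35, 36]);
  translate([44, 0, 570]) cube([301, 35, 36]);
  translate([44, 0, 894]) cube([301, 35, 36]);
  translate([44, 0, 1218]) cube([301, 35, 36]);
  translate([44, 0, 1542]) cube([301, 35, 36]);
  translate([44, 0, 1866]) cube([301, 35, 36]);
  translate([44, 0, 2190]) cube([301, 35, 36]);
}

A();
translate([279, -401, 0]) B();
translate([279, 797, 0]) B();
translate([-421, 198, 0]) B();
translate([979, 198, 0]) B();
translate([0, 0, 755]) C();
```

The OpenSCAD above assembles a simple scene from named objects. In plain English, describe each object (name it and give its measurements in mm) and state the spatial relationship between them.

A is a table: top 869 mm (x) × 687 mm (y), 29 mm thick, upper face at z = 755 mm, on four 60×60 mm square legs, each inset 20 mm from the nearest pair of top edges, running from z = 0 to the bottom of the top. Four apron rails, 60 mm thick and 112 mm tall, run between adjacent legs with their top edges flush with the underside of the top and their outer faces flush with the legs' outer faces.

B is a simple wooden stool: a rectangular seat 311 mm (x) by 291 mm (y), 38 mm thick, top face at z = 418 mm, on four square legs, each 32×32 mm in cross-section. The legs rest on z = 0, each flush with a corner of the seat.

C is a straight ladder. Two 44×35 mm vertical rails, 2315 mm tall, stand 389 mm apart (outside-to-outside) with their front faces coplanar on the −y side. 7 rungs, each 35 mm deep and 36 mm tall, span between the inner faces of the rails, front faces flush with the rails. The lowest rung's underside is at z = 246 mm and rungs are spaced 324 mm apart (underside to underside).

Four stools sit around the table at the −y, +y, −x, +x sides. The ladder is on top of the table.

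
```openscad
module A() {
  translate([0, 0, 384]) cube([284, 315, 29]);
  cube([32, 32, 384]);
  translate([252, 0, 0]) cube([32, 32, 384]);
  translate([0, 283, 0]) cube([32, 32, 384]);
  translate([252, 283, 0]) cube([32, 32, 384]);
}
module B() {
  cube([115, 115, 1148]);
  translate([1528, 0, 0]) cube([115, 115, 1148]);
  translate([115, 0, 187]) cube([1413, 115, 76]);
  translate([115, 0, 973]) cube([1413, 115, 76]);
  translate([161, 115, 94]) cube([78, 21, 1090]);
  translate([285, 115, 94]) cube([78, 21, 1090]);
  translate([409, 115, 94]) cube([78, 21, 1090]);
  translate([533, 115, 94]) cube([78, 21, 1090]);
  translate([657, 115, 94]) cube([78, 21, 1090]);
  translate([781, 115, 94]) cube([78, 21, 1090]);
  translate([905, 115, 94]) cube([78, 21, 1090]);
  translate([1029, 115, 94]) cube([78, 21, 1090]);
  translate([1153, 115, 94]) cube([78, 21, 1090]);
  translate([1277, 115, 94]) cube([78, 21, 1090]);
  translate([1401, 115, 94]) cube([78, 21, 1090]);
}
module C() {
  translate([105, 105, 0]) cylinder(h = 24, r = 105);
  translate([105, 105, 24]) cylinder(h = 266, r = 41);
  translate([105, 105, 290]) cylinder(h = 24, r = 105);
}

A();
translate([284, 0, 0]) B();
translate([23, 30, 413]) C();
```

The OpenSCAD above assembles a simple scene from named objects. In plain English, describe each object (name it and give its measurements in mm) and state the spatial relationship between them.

A is a four-legged stool. The seat is 284×315 mm, 29 mm thick, top at z = 413 mm. It stands on four square legs, each 32×32 mm in cross-section, from z = 0 to the seat underside, each flush with a corner of the seat.

B is a fence section. Two 115×115 mm posts, 1148 mm tall, stand on the floor with a clear span of 1413 mm between their inner faces. Two horizontal rails of 115×76 mm section span the gap between the posts with their undersides at z = 187 mm and z = 973 mm, flush with the posts' −y face. 11 pickets, each 78 mm wide, 21 mm thick and 1090 mm tall, are fixed to the +y face of the rails with their bottoms at z = 94 mm, evenly spaced across the span with equal gaps (rounded down to the nearest mm) at the −x end and between each pair — any rounding remainder accumulates at the +x end.

C is a spool: two coaxial disc flanges of radius 105 mm and thickness 24 mm, joined by a core cylinder of radius 41 mm and height 266 mm. The lower flange rests on z = 0 and the three cylinders share a vertical axis.

The fence section is against the stool's +x side, with their −y faces flush. The spool is on top of the stool.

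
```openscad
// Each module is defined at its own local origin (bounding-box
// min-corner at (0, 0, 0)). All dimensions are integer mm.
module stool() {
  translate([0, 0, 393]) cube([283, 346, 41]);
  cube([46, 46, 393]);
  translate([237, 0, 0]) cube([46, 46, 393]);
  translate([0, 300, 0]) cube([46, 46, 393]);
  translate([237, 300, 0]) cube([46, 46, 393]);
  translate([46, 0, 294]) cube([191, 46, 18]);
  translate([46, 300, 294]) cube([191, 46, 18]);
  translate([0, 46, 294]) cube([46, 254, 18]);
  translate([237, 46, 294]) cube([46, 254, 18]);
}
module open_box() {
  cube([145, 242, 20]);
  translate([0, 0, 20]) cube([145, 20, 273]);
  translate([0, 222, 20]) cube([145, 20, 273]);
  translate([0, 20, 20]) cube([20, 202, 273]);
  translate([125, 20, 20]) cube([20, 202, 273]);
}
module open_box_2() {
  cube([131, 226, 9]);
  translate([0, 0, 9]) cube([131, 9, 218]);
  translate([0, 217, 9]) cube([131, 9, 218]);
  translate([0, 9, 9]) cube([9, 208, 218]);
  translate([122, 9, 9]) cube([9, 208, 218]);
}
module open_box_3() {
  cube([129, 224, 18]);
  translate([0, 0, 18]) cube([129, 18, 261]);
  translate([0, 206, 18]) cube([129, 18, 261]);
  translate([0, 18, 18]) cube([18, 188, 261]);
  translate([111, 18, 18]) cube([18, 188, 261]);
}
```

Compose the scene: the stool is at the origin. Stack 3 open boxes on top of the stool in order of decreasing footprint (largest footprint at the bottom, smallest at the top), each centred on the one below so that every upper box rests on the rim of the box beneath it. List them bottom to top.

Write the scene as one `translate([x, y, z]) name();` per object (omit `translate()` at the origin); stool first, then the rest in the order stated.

stool();
translate([69, 52, 434]) open_box();
translate([76, 60, 727]) open_box_2();
translate([77, 61, 954]) open_box_3();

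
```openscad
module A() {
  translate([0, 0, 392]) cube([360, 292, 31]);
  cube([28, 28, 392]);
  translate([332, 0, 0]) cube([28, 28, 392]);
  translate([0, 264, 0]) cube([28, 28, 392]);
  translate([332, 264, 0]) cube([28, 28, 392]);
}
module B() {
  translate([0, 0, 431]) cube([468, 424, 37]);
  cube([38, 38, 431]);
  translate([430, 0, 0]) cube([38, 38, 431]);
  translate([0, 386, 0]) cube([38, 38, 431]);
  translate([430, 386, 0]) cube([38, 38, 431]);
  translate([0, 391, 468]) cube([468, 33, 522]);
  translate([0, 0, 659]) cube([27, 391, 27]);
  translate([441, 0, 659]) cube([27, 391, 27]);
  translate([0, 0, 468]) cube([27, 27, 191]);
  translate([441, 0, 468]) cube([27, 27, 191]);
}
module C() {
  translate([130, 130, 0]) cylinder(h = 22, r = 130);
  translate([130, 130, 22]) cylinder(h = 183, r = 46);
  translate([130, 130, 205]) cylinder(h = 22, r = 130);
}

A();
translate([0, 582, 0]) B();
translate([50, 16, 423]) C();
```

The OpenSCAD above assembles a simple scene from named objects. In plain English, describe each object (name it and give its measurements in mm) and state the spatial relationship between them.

A is a simple wooden stool: a rectangular seat 360 mm (x) by 292 mm (y), 31 mm thick, top face at z = 423 mm, on four square legs, each 28×28 mm in cross-section. The legs rest on z = 0, each flush with a corner of the seat.

B is a chair: 468×424 mm seat, 37 mm thick, top at z = 468 mm, on four 38 mm square corner legs flush with the seat edges. A 33 mm thick backrest slab spans the full seat width, extending 522 mm above the seat top, its back face flush with the seat's +y edge. Two armrests of 27×27 mm section run along each side from the seat's front edge to the front of the backrest, top faces 218 mm above the seat top and outer faces flush with the seat's x-edges; a 27×27 mm post under the front of each armrest stands on the seat at the front corner.

C is a spool: two coaxial disc flanges of radius 130 mm and thickness 22 mm, joined by a core cylinder of radius 46 mm and height 183 mm. The lower flange rests on z = 0 and the three cylinders share a vertical axis.

The chair is on the floor beside the stool on its +y side. The spool is on top of the stool, centred.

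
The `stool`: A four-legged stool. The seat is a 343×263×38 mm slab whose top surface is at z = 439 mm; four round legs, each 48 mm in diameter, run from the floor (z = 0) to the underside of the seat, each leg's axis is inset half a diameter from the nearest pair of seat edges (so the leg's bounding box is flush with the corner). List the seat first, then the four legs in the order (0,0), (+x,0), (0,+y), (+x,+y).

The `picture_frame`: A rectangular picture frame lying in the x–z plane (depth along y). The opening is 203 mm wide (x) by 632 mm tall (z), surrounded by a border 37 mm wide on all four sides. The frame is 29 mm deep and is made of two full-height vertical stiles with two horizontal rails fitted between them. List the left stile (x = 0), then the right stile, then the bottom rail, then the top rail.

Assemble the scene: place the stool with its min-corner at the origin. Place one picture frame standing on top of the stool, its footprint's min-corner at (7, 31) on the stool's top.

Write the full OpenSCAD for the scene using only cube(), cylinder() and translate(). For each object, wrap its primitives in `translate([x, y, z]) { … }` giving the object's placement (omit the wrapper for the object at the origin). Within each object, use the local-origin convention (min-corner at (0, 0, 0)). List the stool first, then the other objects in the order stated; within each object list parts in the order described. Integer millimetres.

translate([0, 0, 401]) cube([343, 263, 38]);
translate([24, 24, 0]) cylinder(h = 401, r = 24);
translate([319, 24, 0]) cylinder(h = 401, r = 24);
translate([24, 239, 0]) cylinder(h = 401, r = 24);
translate([319, 239, 0]) cylinder(h = 401, r = 24);
translate([7, 31, 439]) {
  cube([37, 29, 706]);
  translate([240, 0, 0]) cube([37, 29, 706]);
  translate([37, 0, 0]) cube([203, 29, 37]);
  translate([37, 0, 669]) cube([203, 29, 37]);
}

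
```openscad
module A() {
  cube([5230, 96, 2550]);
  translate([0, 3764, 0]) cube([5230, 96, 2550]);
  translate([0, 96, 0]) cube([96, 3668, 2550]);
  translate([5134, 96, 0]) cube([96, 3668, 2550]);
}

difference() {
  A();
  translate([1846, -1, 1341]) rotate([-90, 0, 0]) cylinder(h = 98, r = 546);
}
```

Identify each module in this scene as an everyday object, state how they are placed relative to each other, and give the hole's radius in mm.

The subtracted cylinder has r = 546 mm.

A is a house frame. The house frame has a circular hole through its front wall. The hole's radius is 546 mm.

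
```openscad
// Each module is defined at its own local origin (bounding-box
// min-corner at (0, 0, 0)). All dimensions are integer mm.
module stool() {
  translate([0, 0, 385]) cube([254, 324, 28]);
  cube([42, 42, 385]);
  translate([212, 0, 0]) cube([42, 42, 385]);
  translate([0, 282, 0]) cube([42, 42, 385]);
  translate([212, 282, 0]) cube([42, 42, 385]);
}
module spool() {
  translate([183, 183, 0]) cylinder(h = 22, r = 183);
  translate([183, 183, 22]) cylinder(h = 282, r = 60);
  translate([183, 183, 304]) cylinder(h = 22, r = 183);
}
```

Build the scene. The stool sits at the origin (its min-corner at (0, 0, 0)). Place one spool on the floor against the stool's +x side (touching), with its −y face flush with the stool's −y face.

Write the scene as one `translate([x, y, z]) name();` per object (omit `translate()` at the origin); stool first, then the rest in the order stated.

stool();
translate([254, 0, 0]) spool();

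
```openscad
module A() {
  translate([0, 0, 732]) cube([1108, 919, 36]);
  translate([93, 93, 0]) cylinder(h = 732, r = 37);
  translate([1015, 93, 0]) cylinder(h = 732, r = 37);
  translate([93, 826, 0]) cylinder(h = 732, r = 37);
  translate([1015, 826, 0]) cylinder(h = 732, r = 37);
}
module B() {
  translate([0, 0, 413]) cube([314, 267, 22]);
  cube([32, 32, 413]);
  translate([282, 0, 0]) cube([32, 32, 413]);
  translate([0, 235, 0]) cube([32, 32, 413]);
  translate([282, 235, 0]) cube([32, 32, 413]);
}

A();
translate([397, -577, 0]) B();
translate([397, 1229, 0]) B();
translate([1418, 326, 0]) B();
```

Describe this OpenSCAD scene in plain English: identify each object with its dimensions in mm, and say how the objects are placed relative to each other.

A is a table with a 1108×919 mm rectangular top, 36 mm thick, top surface at z = 768 mm, supported by four round legs of 74 mm diameter, each leg's bounding box inset 56 mm from the nearest pair of top edges, running from the floor.

B is a four-legged stool. The seat is a 314×267×22 mm slab whose top surface is at z = 435 mm; four square legs, each 32×32 mm in cross-section, run from the floor (z = 0) to the underside of the seat, each flush with a corner of the seat.

Three stools sit around the table at the −y, +y, +x sides.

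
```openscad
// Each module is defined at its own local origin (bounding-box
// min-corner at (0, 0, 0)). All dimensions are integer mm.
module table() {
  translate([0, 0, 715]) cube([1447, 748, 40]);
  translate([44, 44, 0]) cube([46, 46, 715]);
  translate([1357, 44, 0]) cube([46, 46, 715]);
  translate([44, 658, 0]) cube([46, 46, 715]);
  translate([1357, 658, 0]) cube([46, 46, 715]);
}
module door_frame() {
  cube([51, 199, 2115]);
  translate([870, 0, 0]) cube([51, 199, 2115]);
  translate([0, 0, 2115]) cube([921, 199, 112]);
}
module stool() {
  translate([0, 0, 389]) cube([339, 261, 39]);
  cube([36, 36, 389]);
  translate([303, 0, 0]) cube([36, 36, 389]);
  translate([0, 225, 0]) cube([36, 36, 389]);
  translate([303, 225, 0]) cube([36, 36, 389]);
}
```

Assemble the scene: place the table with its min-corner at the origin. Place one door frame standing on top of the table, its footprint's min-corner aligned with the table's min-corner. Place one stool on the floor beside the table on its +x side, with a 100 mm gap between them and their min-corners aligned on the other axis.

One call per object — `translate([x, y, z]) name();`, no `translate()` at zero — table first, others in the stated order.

table();
translate([0, 0, 755]) door_frame();
translate([1547, 0, 0]) stool();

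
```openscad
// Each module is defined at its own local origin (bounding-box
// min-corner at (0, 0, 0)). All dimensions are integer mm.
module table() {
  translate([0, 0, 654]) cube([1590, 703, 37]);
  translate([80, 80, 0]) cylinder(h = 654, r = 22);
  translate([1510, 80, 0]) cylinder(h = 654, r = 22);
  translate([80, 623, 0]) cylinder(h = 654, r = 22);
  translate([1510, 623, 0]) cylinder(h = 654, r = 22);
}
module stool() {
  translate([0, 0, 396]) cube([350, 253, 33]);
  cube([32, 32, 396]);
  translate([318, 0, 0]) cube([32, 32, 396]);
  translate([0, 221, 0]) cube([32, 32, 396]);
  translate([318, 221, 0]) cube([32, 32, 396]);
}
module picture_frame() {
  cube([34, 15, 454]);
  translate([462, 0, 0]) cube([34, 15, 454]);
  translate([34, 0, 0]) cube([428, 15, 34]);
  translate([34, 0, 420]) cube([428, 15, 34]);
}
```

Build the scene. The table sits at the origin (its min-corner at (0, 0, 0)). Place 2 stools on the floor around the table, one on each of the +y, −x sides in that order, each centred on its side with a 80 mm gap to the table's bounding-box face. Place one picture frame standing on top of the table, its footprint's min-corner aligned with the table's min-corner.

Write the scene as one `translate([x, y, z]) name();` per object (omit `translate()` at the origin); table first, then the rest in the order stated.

table();
translate([620, 783, 0]) stool();
translate([-430, 225, 0]) stool();
translate([0, 0, 691]) picture_frame();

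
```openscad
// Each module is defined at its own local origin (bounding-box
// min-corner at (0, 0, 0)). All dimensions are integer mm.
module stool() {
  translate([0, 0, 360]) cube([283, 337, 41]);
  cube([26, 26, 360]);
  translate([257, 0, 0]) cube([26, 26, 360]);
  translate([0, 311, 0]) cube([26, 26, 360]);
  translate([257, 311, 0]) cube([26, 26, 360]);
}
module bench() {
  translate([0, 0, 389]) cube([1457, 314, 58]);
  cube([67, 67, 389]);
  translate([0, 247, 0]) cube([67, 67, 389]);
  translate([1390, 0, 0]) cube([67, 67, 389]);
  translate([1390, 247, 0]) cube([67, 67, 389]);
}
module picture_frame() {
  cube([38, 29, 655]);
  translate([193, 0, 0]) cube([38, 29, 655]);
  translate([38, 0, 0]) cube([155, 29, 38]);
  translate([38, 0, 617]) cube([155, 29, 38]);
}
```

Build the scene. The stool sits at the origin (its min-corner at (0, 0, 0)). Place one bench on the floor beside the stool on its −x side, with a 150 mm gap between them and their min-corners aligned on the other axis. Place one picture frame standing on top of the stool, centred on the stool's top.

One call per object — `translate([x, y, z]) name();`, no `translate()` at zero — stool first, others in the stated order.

stool();
translate([-1607, 0, 0]) bench();
translate([26, 154, 401]) picture_frame();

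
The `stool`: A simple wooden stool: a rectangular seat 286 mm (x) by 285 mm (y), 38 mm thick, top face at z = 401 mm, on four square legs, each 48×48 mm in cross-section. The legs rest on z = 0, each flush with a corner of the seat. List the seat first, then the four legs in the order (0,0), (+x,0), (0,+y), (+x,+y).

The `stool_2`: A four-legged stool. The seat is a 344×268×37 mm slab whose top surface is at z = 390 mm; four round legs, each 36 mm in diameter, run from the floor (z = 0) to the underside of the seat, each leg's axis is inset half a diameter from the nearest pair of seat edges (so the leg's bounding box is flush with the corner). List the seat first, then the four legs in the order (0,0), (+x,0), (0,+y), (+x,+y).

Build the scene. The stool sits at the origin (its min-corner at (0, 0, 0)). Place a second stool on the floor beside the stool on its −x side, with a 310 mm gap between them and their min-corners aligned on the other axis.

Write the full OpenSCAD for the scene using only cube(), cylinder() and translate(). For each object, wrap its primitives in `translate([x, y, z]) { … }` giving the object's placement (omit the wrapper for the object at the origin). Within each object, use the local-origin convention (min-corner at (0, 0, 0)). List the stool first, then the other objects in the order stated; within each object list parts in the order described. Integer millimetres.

translate([0, 0, 363]) cube([286, 285, 38]);
cube([48, 48, 363]);
translate([238, 0, 0]) cube([48, 48, 363]);
translate([0, 237, 0]) cube([48, 48, 363]);
translate([238, 237, 0]) cube([48, 48, 363]);
translate([-654, 0, 0]) {
  translate([0, 0, 353]) cube([344, 268, 37]);
  translate([18, 18, 0]) cylinder(h = 353, r = 18);
  translate([326, 18, 0]) cylinder(h = 353, r = 18);
  translate([18, 250, 0]) cylinder(h = 353, r = 18);
  translate([326, 250, 0]) cylinder(h = 353, r = 18);
}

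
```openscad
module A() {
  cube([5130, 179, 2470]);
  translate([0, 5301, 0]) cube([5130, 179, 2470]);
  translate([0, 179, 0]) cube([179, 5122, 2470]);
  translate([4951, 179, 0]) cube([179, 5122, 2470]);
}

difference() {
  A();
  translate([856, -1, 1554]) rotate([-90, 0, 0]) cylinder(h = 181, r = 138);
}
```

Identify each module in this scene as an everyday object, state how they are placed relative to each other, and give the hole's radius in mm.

The subtracted cylinder has r = 138 mm.

A is a house frame. The house frame has a circular hole through its front wall. The hole's radius is 138 mm.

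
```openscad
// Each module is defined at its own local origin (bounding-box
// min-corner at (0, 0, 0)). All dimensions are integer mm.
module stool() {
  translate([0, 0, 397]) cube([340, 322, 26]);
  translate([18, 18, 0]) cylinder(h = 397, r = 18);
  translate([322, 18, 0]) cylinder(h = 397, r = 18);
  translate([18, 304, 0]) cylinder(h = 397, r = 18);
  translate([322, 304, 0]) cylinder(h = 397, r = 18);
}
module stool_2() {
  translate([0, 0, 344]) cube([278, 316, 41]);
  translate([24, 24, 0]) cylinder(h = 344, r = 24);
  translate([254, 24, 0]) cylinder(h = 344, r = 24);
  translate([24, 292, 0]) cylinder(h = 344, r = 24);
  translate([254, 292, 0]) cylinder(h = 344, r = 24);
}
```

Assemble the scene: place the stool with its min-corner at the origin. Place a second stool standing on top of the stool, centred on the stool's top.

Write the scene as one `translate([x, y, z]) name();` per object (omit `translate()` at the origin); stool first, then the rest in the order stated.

stool();
translate([31, 3, 423]) stool_2();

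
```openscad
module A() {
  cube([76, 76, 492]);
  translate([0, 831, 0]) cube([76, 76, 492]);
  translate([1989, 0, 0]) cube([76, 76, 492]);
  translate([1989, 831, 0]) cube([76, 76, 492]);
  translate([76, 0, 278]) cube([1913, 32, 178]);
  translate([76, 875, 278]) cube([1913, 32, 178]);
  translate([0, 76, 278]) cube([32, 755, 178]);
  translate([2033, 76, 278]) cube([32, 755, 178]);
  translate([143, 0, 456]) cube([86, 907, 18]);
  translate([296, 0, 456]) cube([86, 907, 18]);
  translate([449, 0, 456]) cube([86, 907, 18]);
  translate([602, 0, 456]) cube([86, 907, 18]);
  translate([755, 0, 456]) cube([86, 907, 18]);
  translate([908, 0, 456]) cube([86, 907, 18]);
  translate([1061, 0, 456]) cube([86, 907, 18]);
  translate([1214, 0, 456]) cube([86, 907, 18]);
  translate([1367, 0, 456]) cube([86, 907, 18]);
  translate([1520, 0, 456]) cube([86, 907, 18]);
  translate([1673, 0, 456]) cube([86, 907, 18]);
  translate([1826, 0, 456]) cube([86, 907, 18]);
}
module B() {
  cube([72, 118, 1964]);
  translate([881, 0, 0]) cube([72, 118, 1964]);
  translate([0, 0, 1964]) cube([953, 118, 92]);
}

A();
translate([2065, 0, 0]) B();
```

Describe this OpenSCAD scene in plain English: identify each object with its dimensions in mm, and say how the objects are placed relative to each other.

A is a bed frame 2065 mm long (x) by 907 mm wide (y). Four 76×76 mm corner posts, 492 mm tall, at the corners of the footprint. Four rails of 32 mm thickness and 178 mm height run between adjacent posts with their undersides at z = 278 mm, their outer faces flush with the outside of the frame (the two x-running rails run between the posts' inner faces; the two y-running rails run between the posts' inner faces). 12 slats, each 86 mm wide (x) and 18 mm thick, lie across the top of the two x-running rails, running the full 907 mm width of the frame in y; the slats are evenly spaced along x between the inner faces of the end posts with equal gaps (rounded down to the nearest mm) at the −x end and between each pair — any rounding remainder accumulates at the +x end.

B is a rectangular door frame: two vertical jambs of 72×118 mm section, 1964 mm tall, with a clear opening 809 mm wide between their inner faces. A header 92 mm tall and 118 mm deep lies on top of the jambs and spans the full outside width.

The door frame is against the bed frame's +x side, with their −y faces flush.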